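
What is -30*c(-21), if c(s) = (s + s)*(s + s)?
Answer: -52920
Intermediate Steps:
c(s) = 4*s**2 (c(s) = (2*s)*(2*s) = 4*s**2)
-30*c(-21) = -120*(-21)**2 = -120*441 = -30*1764 = -52920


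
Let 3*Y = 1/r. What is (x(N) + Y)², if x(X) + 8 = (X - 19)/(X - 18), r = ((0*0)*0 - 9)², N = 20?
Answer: 13271449/236196 ≈ 56.188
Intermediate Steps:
r = 81 (r = (0*0 - 9)² = (0 - 9)² = (-9)² = 81)
x(X) = -8 + (-19 + X)/(-18 + X) (x(X) = -8 + (X - 19)/(X - 18) = -8 + (-19 + X)/(-18 + X))
Y = 1/243 (Y = (⅓)/81 = (⅓)*(1/81) = 1/243 ≈ 0.0041152)
(x(N) + Y)² = ((125 - 7*20)/(-18 + 20) + 1/243)² = ((125 - 140)/2 + 1/243)² = ((½)*(-15) + 1/243)² = (-15/2 + 1/243)² = (-3643/486)² = 13271449/236196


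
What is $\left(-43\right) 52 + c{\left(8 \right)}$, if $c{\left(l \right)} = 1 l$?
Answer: $-2228$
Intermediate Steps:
$c{\left(l \right)} = l$
$\left(-43\right) 52 + c{\left(8 \right)} = \left(-43\right) 52 + 8 = -2236 + 8 = -2228$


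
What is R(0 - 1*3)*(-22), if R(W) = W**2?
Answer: -198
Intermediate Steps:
R(0 - 1*3)*(-22) = (0 - 1*3)**2*(-22) = (0 - 3)**2*(-22) = (-3)**2*(-22) = 9*(-22) = -198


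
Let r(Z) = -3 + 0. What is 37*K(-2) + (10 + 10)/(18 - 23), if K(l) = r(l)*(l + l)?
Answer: 440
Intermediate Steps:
r(Z) = -3
K(l) = -6*l (K(l) = -3*(l + l) = -6*l)
37*K(-2) + (10 + 10)/(18 - 23) = 37*(-6*(-2)) + (10 + 10)/(18 - 23) = 37*12 + 20/(-5) = 444 + 20*(-1/5) = 444 - 4 = 440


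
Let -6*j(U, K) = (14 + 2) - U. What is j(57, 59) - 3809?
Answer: -22813/6 ≈ -3802.2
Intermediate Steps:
j(U, K) = -8/3 + U/6 (j(U, K) = -((14 + 2) - U)/6 = -(16 - U)/6 = -8/3 + U/6)
j(57, 59) - 3809 = (-8/3 + (⅙)*57) - 3809 = (-8/3 + 19/2) - 3809 = 41/6 - 3809 = -22813/6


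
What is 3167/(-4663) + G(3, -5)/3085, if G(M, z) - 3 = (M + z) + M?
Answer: -9751543/14385355 ≈ -0.67788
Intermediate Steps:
G(M, z) = 3 + z + 2*M (G(M, z) = 3 + ((M + z) + M) = 3 + (z + 2*M) = 3 + z + 2*M)
3167/(-4663) + G(3, -5)/3085 = 3167/(-4663) + (3 - 5 + 2*3)/3085 = 3167*(-1/4663) + (3 - 5 + 6)*(1/3085) = -3167/4663 + 4*(1/3085) = -3167/4663 + 4/3085 = -9751543/14385355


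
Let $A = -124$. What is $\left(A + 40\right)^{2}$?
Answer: $7056$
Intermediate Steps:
$\left(A + 40\right)^{2} = \left(-124 + 40\right)^{2} = \left(-84\right)^{2} = 7056$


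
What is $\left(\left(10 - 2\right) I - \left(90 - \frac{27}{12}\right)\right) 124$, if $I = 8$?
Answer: $-2945$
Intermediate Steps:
$\left(\left(10 - 2\right) I - \left(90 - \frac{27}{12}\right)\right) 124 = \left(\left(10 - 2\right) 8 - \left(90 - \frac{27}{12}\right)\right) 124 = \left(8 \cdot 8 + \left(27 \cdot \frac{1}{12} - 90\right)\right) 124 = \left(64 + \left(\frac{9}{4} - 90\right)\right) 124 = \left(64 - \frac{351}{4}\right) 124 = \left(- \frac{95}{4}\right) 124 = -2945$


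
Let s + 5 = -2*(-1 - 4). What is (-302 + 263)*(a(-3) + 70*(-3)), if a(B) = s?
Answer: 7995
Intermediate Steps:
s = 5 (s = -5 - 2*(-1 - 4) = -5 - 2*(-5) = -5 + 10 = 5)
a(B) = 5
(-302 + 263)*(a(-3) + 70*(-3)) = (-302 + 263)*(5 + 70*(-3)) = -39*(5 - 210) = -39*(-205) = 7995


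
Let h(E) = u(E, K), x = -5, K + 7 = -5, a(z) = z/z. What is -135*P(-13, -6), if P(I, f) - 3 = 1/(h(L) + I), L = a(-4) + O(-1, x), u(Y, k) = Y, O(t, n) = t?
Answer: -5130/13 ≈ -394.62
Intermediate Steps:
a(z) = 1
K = -12 (K = -7 - 5 = -12)
L = 0 (L = 1 - 1 = 0)
h(E) = E
P(I, f) = 3 + 1/I (P(I, f) = 3 + 1/(0 + I) = 3 + 1/I)
-135*P(-13, -6) = -135*(3 + 1/(-13)) = -135*(3 - 1/13) = -135*38/13 = -5130/13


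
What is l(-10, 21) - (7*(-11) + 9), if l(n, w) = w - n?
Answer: 99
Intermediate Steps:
l(-10, 21) - (7*(-11) + 9) = (21 - 1*(-10)) - (7*(-11) + 9) = (21 + 10) - (-77 + 9) = 31 - 1*(-68) = 31 + 68 = 99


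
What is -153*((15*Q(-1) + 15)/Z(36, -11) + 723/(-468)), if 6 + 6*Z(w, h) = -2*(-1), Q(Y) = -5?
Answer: -703749/52 ≈ -13534.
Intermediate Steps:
Z(w, h) = -2/3 (Z(w, h) = -1 + (-2*(-1))/6 = -1 + (1/6)*2 = -1 + 1/3 = -2/3)
-153*((15*Q(-1) + 15)/Z(36, -11) + 723/(-468)) = -153*((15*(-5) + 15)/(-2/3) + 723/(-468)) = -153*((-75 + 15)*(-3/2) + 723*(-1/468)) = -153*(-60*(-3/2) - 241/156) = -153*(90 - 241/156) = -153*13799/156 = -703749/52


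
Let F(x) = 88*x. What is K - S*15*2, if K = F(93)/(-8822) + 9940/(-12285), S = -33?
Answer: 139099034/140751 ≈ 988.26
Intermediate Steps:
K = -244456/140751 (K = (88*93)/(-8822) + 9940/(-12285) = 8184*(-1/8822) + 9940*(-1/12285) = -372/401 - 284/351 = -244456/140751 ≈ -1.7368)
K - S*15*2 = -244456/140751 - (-33*15)*2 = -244456/140751 - (-495)*2 = -244456/140751 - 1*(-990) = -244456/140751 + 990 = 139099034/140751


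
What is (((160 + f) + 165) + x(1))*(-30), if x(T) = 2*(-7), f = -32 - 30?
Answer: -7470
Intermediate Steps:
f = -62
x(T) = -14
(((160 + f) + 165) + x(1))*(-30) = (((160 - 62) + 165) - 14)*(-30) = ((98 + 165) - 14)*(-30) = (263 - 14)*(-30) = 249*(-30) = -7470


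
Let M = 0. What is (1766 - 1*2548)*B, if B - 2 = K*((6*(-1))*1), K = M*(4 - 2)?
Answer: -1564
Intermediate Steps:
K = 0 (K = 0*(4 - 2) = 0*2 = 0)
B = 2 (B = 2 + 0*((6*(-1))*1) = 2 + 0*(-6*1) = 2 + 0*(-6) = 2 + 0 = 2)
(1766 - 1*2548)*B = (1766 - 1*2548)*2 = (1766 - 2548)*2 = -782*2 = -1564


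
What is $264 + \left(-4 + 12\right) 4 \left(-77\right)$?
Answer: $-2200$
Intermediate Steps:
$264 + \left(-4 + 12\right) 4 \left(-77\right) = 264 + 8 \cdot 4 \left(-77\right) = 264 + 32 \left(-77\right) = 264 - 2464 = -2200$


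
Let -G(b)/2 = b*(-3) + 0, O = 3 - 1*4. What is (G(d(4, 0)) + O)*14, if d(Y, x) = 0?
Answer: -14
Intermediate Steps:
O = -1 (O = 3 - 4 = -1)
G(b) = 6*b (G(b) = -2*(b*(-3) + 0) = -2*(-3*b + 0) = -(-6)*b = 6*b)
(G(d(4, 0)) + O)*14 = (6*0 - 1)*14 = (0 - 1)*14 = -1*14 = -14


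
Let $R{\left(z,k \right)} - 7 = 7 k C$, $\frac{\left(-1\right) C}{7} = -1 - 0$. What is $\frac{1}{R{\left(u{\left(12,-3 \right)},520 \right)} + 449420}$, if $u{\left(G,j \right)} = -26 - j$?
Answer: $\frac{1}{474907} \approx 2.1057 \cdot 10^{-6}$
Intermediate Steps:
$C = 7$ ($C = - 7 \left(-1 - 0\right) = - 7 \left(-1 + 0\right) = \left(-7\right) \left(-1\right) = 7$)
$R{\left(z,k \right)} = 7 + 49 k$ ($R{\left(z,k \right)} = 7 + 7 k 7 = 7 + 49 k$)
$\frac{1}{R{\left(u{\left(12,-3 \right)},520 \right)} + 449420} = \frac{1}{\left(7 + 49 \cdot 520\right) + 449420} = \frac{1}{\left(7 + 25480\right) + 449420} = \frac{1}{25487 + 449420} = \frac{1}{474907}$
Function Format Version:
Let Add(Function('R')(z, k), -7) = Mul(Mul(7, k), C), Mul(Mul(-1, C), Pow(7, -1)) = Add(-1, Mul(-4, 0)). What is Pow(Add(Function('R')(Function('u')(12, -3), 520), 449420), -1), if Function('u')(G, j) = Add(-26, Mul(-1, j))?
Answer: Rational(1, 474907) ≈ 2.1057e-6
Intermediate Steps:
C = 7 (C = Mul(-7, Add(-1, Mul(-4, 0))) = Mul(-7, Add(-1, 0)) = Mul(-7, -1) = 7)
Function('R')(z, k) = Add(7, Mul(49, k)) (Function('R')(z, k) = Add(7, Mul(Mul(7, k), 7)) = Add(7, Mul(49, k)))
Pow(Add(Function('R')(Function('u')(12, -3), 520), 449420), -1) = Pow(Add(Add(7, Mul(49, 520)), 449420), -1) = Pow(Add(Add(7, 25480), 449420), -1) = Pow(Add(25487, 449420), -1) = Pow(474907, -1) = Rational(1, 474907)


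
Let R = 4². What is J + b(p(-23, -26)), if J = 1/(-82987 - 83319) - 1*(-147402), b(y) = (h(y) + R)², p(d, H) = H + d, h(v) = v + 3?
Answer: 24663512411/166306 ≈ 1.4830e+5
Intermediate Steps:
R = 16
h(v) = 3 + v
b(y) = (19 + y)² (b(y) = ((3 + y) + 16)² = (19 + y)²)
J = 24513837011/166306 (J = 1/(-166306) + 147402 = -1/166306 + 147402 = 24513837011/166306 ≈ 1.4740e+5)
J + b(p(-23, -26)) = 24513837011/166306 + (19 + (-26 - 23))² = 24513837011/166306 + (19 - 49)² = 24513837011/166306 + (-30)² = 24513837011/166306 + 900 = 24663512411/166306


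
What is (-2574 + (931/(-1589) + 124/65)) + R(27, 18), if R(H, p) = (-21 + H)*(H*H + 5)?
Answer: 27021153/14755 ≈ 1831.3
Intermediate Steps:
R(H, p) = (-21 + H)*(5 + H**2) (R(H, p) = (-21 + H)*(H**2 + 5) = (-21 + H)*(5 + H**2))
(-2574 + (931/(-1589) + 124/65)) + R(27, 18) = (-2574 + (931/(-1589) + 124/65)) + (-105 + 27**3 - 21*27**2 + 5*27) = (-2574 + (931*(-1/1589) + 124*(1/65))) + (-105 + 19683 - 21*729 + 135) = (-2574 + (-133/227 + 124/65)) + (-105 + 19683 - 15309 + 135) = (-2574 + 19503/14755) + 4404 = -37959867/14755 + 4404 = 27021153/14755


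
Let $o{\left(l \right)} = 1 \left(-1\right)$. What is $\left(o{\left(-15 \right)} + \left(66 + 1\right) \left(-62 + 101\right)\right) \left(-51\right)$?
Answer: $-133212$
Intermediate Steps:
$o{\left(l \right)} = -1$
$\left(o{\left(-15 \right)} + \left(66 + 1\right) \left(-62 + 101\right)\right) \left(-51\right) = \left(-1 + \left(66 + 1\right) \left(-62 + 101\right)\right) \left(-51\right) = \left(-1 + 67 \cdot 39\right) \left(-51\right) = \left(-1 + 2613\right) \left(-51\right) = 2612 \left(-51\right) = -133212$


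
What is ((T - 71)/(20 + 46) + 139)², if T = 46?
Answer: 83704201/4356 ≈ 19216.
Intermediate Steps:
((T - 71)/(20 + 46) + 139)² = ((46 - 71)/(20 + 46) + 139)² = (-25/66 + 139)² = (9149/66)² = 83704201/4356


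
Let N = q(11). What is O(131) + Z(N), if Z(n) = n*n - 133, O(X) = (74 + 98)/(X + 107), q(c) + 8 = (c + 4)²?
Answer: 5587850/119 ≈ 46957.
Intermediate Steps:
q(c) = -8 + (4 + c)² (q(c) = -8 + (c + 4)² = -8 + (4 + c)²)
O(X) = 172/(107 + X)
N = 217 (N = -8 + (4 + 11)² = -8 + 15² = -8 + 225 = 217)
Z(n) = -133 + n² (Z(n) = n² - 133 = -133 + n²)
O(131) + Z(N) = 172/(107 + 131) + (-133 + 217²) = 172/238 + (-133 + 47089) = 172*(1/238) + 46956 = 86/119 + 46956 = 5587850/119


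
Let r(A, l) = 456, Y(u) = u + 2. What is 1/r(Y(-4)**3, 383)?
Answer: 1/456 ≈ 0.0021930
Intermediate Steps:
Y(u) = 2 + u
1/r(Y(-4)**3, 383) = 1/456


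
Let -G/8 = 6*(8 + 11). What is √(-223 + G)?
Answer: I*√1135 ≈ 33.69*I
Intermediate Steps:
G = -912 (G = -48*(8 + 11) = -48*19 = -8*114 = -912)
√(-223 + G) = √(-223 - 912) = √(-1135) = I*√1135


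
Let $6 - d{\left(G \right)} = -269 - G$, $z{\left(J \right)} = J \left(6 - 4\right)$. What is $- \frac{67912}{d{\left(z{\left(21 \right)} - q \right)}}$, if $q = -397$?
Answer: $- \frac{33956}{357} \approx -95.115$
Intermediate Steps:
$z{\left(J \right)} = 2 J$ ($z{\left(J \right)} = J 2 = 2 J$)
$d{\left(G \right)} = 275 + G$ ($d{\left(G \right)} = 6 - \left(-269 - G\right) = 6 + \left(269 + G\right) = 275 + G$)
$- \frac{67912}{d{\left(z{\left(21 \right)} - q \right)}} = - \frac{67912}{275 + \left(2 \cdot 21 - -397\right)} = - \frac{67912}{275 + \left(42 + 397\right)} = - \frac{67912}{275 + 439} = - \frac{67912}{714} = \left(-67912\right) \frac{1}{714} = - \frac{33956}{357}$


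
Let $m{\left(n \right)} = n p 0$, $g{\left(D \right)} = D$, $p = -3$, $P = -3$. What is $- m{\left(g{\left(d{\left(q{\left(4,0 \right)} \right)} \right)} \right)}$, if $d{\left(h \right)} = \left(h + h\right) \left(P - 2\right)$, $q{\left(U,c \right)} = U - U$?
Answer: $0$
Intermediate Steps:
$q{\left(U,c \right)} = 0$
$d{\left(h \right)} = - 10 h$ ($d{\left(h \right)} = \left(h + h\right) \left(-3 - 2\right) = 2 h \left(-5\right) = - 10 h$)
$m{\left(n \right)} = 0$ ($m{\left(n \right)} = n \left(-3\right) 0 = - 3 n 0 = 0$)
$- m{\left(g{\left(d{\left(q{\left(4,0 \right)} \right)} \right)} \right)} = \left(-1\right) 0 = 0$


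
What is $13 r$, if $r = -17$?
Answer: $-221$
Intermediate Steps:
$13 r = 13 \left(-17\right) = -221$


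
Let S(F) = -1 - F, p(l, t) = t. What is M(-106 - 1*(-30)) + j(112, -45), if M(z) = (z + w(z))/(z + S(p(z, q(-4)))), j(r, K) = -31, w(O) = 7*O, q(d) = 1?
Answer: -905/39 ≈ -23.205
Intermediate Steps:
M(z) = 8*z/(-2 + z) (M(z) = (z + 7*z)/(z + (-1 - 1*1)) = (8*z)/(z + (-1 - 1)) = (8*z)/(z - 2) = (8*z)/(-2 + z) = 8*z/(-2 + z))
M(-106 - 1*(-30)) + j(112, -45) = 8*(-106 - 1*(-30))/(-2 + (-106 - 1*(-30))) - 31 = 8*(-106 + 30)/(-2 + (-106 + 30)) - 31 = 8*(-76)/(-2 - 76) - 31 = 8*(-76)/(-78) - 31 = 8*(-76)*(-1/78) - 31 = 304/39 - 31 = -905/39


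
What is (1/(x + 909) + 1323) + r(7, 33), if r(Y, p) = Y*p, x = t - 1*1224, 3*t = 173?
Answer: 1199685/772 ≈ 1554.0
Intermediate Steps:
t = 173/3 (t = (1/3)*173 = 173/3 ≈ 57.667)
x = -3499/3 (x = 173/3 - 1*1224 = 173/3 - 1224 = -3499/3 ≈ -1166.3)
(1/(x + 909) + 1323) + r(7, 33) = (1/(-3499/3 + 909) + 1323) + 7*33 = (1/(-772/3) + 1323) + 231 = (-3/772 + 1323) + 231 = 1021353/772 + 231 = 1199685/772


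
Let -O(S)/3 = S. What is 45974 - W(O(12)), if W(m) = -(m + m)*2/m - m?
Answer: 45942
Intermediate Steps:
O(S) = -3*S
W(m) = -4 - m (W(m) = -2*m*2/m - m = -1*4 - m = -4 - m)
45974 - W(O(12)) = 45974 - (-4 - (-3)*12) = 45974 - (-4 - 1*(-36)) = 45974 - (-4 + 36) = 45974 - 1*32 = 45974 - 32 = 45942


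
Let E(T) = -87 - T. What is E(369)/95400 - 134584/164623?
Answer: -538099237/654376425 ≈ -0.82231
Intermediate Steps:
E(369)/95400 - 134584/164623 = (-87 - 1*369)/95400 - 134584/164623 = (-87 - 369)*(1/95400) - 134584*1/164623 = -456*1/95400 - 134584/164623 = -19/3975 - 134584/164623 = -538099237/654376425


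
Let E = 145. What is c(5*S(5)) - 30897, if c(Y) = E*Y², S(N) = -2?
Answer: -16397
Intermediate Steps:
c(Y) = 145*Y²
c(5*S(5)) - 30897 = 145*(5*(-2))² - 30897 = 145*(-10)² - 30897 = 145*100 - 30897 = 14500 - 30897 = -16397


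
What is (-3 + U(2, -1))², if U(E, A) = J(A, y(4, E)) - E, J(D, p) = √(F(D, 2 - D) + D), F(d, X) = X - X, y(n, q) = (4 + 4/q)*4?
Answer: (5 - I)² ≈ 24.0 - 10.0*I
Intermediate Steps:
y(n, q) = 16 + 16/q
F(d, X) = 0
J(D, p) = √D (J(D, p) = √(0 + D) = √D)
U(E, A) = √A - E
(-3 + U(2, -1))² = (-3 + (√(-1) - 1*2))² = (-3 + (I - 2))² = (-3 + (-2 + I))² = (-5 + I)²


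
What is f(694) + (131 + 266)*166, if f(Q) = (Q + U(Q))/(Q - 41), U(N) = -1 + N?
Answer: 43035393/653 ≈ 65904.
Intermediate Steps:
f(Q) = (-1 + 2*Q)/(-41 + Q) (f(Q) = (Q + (-1 + Q))/(Q - 41) = (-1 + 2*Q)/(-41 + Q))
f(694) + (131 + 266)*166 = (-1 + 2*694)/(-41 + 694) + (131 + 266)*166 = (-1 + 1388)/653 + 397*166 = (1/653)*1387 + 65902 = 1387/653 + 65902 = 43035393/653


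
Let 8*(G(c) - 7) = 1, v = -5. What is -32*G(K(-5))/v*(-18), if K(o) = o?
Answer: -4104/5 ≈ -820.80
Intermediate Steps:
G(c) = 57/8 (G(c) = 7 + (⅛)*1 = 7 + ⅛ = 57/8)
-32*G(K(-5))/v*(-18) = -228/(-5)*(-18) = -228*(-1)/5*(-18) = -32*(-57/40)*(-18) = (228/5)*(-18) = -4104/5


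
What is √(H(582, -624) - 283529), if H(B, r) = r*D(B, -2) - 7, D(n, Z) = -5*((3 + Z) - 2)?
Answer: 8*I*√4479 ≈ 535.4*I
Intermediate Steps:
D(n, Z) = -5 - 5*Z (D(n, Z) = -5*(1 + Z) = -5 - 5*Z)
H(B, r) = -7 + 5*r (H(B, r) = r*(-5 - 5*(-2)) - 7 = r*(-5 + 10) - 7 = r*5 - 7 = 5*r - 7 = -7 + 5*r)
√(H(582, -624) - 283529) = √((-7 + 5*(-624)) - 283529) = √((-7 - 3120) - 283529) = √(-3127 - 283529) = √(-286656) = 8*I*√4479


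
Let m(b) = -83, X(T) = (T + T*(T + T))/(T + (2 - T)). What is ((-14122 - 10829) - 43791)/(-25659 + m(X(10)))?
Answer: 34371/12871 ≈ 2.6704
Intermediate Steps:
X(T) = T**2 + T/2 (X(T) = (T + T*(2*T))/2 = (T + 2*T**2)*(1/2) = T**2 + T/2)
((-14122 - 10829) - 43791)/(-25659 + m(X(10))) = ((-14122 - 10829) - 43791)/(-25659 - 83) = (-24951 - 43791)/(-25742) = -68742*(-1/25742) = 34371/12871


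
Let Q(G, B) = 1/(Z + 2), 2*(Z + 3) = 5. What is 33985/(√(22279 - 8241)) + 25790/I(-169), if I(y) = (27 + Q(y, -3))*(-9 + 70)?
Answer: 77370/5063 + 33985*√14038/14038 ≈ 302.12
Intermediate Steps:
Z = -½ (Z = -3 + (½)*5 = -3 + 5/2 = -½ ≈ -0.50000)
Q(G, B) = ⅔ (Q(G, B) = 1/(-½ + 2) = 1/(3/2) = ⅔)
I(y) = 5063/3 (I(y) = (27 + ⅔)*(-9 + 70) = (83/3)*61 = 5063/3)
33985/(√(22279 - 8241)) + 25790/I(-169) = 33985/(√(22279 - 8241)) + 25790/(5063/3) = 33985/(√14038) + 25790*(3/5063) = 33985*(√14038/14038) + 77370/5063 = 33985*√14038/14038 + 77370/5063 = 77370/5063 + 33985*√14038/14038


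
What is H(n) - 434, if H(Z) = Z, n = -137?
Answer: -571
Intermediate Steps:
H(n) - 434 = -137 - 434 = -571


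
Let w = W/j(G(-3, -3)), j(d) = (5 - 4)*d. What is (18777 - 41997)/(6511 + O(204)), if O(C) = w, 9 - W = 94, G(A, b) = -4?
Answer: -92880/26129 ≈ -3.5547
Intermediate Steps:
W = -85 (W = 9 - 1*94 = 9 - 94 = -85)
j(d) = d (j(d) = 1*d = d)
w = 85/4 (w = -85/(-4) = -85*(-¼) = 85/4 ≈ 21.250)
O(C) = 85/4
(18777 - 41997)/(6511 + O(204)) = (18777 - 41997)/(6511 + 85/4) = -23220/26129/4 = -23220*4/26129 = -92880/26129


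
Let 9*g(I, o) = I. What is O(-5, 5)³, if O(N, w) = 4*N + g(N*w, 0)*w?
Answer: -28372625/729 ≈ -38920.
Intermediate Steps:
g(I, o) = I/9
O(N, w) = 4*N + N*w²/9 (O(N, w) = 4*N + ((N*w)/9)*w = 4*N + (N*w/9)*w = 4*N + N*w²/9)
O(-5, 5)³ = ((⅑)*(-5)*(36 + 5²))³ = ((⅑)*(-5)*(36 + 25))³ = ((⅑)*(-5)*61)³ = (-305/9)³ = -28372625/729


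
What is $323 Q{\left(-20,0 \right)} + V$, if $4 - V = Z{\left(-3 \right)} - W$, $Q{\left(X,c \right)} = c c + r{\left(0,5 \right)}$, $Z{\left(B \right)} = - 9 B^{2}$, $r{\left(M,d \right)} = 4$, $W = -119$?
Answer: $1258$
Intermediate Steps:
$Q{\left(X,c \right)} = 4 + c^{2}$ ($Q{\left(X,c \right)} = c c + 4 = c^{2} + 4 = 4 + c^{2}$)
$V = -34$ ($V = 4 - \left(- 9 \left(-3\right)^{2} - -119\right) = 4 - \left(\left(-9\right) 9 + 119\right) = 4 - \left(-81 + 119\right) = 4 - 38 = -34$)
$323 Q{\left(-20,0 \right)} + V = 323 \left(4 + 0^{2}\right) - 34 = 323 \left(4 + 0\right) - 34 = 323 \cdot 4 - 34 = 1292 - 34 = 1258$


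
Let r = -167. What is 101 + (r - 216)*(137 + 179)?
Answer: -120927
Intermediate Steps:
101 + (r - 216)*(137 + 179) = 101 + (-167 - 216)*(137 + 179) = 101 - 383*316 = 101 - 121028 = -120927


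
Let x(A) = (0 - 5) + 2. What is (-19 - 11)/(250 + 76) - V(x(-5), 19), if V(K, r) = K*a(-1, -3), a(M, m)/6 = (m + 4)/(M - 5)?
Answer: -504/163 ≈ -3.0920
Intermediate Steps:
a(M, m) = 6*(4 + m)/(-5 + M) (a(M, m) = 6*((m + 4)/(M - 5)) = 6*((4 + m)/(-5 + M)) = 6*(4 + m)/(-5 + M))
x(A) = -3 (x(A) = -5 + 2 = -3)
V(K, r) = -K (V(K, r) = K*(6*(4 - 3)/(-5 - 1)) = K*(6*1/(-6)) = K*(6*(-⅙)*1) = K*(-1) = -K)
(-19 - 11)/(250 + 76) - V(x(-5), 19) = (-19 - 11)/(250 + 76) - (-1)*(-3) = -30/326 - 1*3 = -30*1/326 - 3 = -15/163 - 3 = -504/163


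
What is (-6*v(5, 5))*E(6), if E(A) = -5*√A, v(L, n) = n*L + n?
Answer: 900*√6 ≈ 2204.5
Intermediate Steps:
v(L, n) = n + L*n (v(L, n) = L*n + n = n + L*n)
(-6*v(5, 5))*E(6) = (-30*(1 + 5))*(-5*√6) = (-30*6)*(-5*√6) = (-6*30)*(-5*√6) = -(-900)*√6 = 900*√6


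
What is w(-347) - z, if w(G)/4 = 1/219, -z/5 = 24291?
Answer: 26598649/219 ≈ 1.2146e+5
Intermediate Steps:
z = -121455 (z = -5*24291 = -121455)
w(G) = 4/219
w(-347) - z = 4/219 - 1*(-121455) = 4/219 + 121455 = 26598649/219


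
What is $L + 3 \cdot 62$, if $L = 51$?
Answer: $237$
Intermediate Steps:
$L + 3 \cdot 62 = 51 + 3 \cdot 62 = 51 + 186 = 237$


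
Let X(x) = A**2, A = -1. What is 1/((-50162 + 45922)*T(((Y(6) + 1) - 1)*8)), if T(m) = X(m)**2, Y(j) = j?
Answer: -1/4240 ≈ -0.00023585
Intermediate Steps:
X(x) = 1 (X(x) = (-1)**2 = 1)
T(m) = 1 (T(m) = 1**2 = 1)
1/((-50162 + 45922)*T(((Y(6) + 1) - 1)*8)) = 1/((-50162 + 45922)*1) = 1/(-4240) = -1/4240*1 = -1/4240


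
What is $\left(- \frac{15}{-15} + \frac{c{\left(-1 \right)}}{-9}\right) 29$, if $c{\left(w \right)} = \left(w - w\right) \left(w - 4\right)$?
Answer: $29$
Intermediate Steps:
$c{\left(w \right)} = 0$ ($c{\left(w \right)} = 0 \left(-4 + w\right) = 0$)
$\left(- \frac{15}{-15} + \frac{c{\left(-1 \right)}}{-9}\right) 29 = \left(- \frac{15}{-15} + \frac{0}{-9}\right) 29 = \left(\left(-15\right) \left(- \frac{1}{15}\right) + 0 \left(- \frac{1}{9}\right)\right) 29 = \left(1 + 0\right) 29 = 1 \cdot 29 = 29$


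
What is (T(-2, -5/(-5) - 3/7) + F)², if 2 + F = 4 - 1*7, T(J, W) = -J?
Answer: 9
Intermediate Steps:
F = -5 (F = -2 + (4 - 1*7) = -2 + (4 - 7) = -2 - 3 = -5)
(T(-2, -5/(-5) - 3/7) + F)² = (-1*(-2) - 5)² = (2 - 5)² = (-3)² = 9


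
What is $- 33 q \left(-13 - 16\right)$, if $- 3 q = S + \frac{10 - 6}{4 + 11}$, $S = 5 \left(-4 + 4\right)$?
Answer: $- \frac{1276}{15} \approx -85.067$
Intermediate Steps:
$S = 0$ ($S = 5 \cdot 0 = 0$)
$q = - \frac{4}{45}$ ($q = - \frac{0 + \frac{10 - 6}{4 + 11}}{3} = - \frac{0 + \frac{4}{15}}{3} = \left(- \frac{1}{3}\right) \frac{4}{15} = - \frac{4}{45} \approx -0.088889$)
$- 33 q \left(-13 - 16\right) = \left(-33\right) \left(- \frac{4}{45}\right) \left(-13 - 16\right) = \frac{44 \left(-13 - 16\right)}{15} = \frac{44}{15} \left(-29\right) = - \frac{1276}{15}$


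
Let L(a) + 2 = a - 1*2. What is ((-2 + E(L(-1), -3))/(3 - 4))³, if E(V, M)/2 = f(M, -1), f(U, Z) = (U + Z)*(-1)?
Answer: -216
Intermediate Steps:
L(a) = -4 + a (L(a) = -2 + (a - 1*2) = -2 + (a - 2) = -2 + (-2 + a) = -4 + a)
f(U, Z) = -U - Z
E(V, M) = 2 - 2*M (E(V, M) = 2*(-M - 1*(-1)) = 2*(-M + 1) = 2*(1 - M) = 2 - 2*M)
((-2 + E(L(-1), -3))/(3 - 4))³ = ((-2 + (2 - 2*(-3)))/(3 - 4))³ = ((-2 + (2 + 6))/(-1))³ = ((-2 + 8)*(-1))³ = (6*(-1))³ = (-6)³ = -216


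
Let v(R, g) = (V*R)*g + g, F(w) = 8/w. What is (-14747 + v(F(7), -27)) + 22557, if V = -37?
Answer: 62473/7 ≈ 8924.7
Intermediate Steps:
v(R, g) = g - 37*R*g (v(R, g) = (-37*R)*g + g = -37*R*g + g = g - 37*R*g)
(-14747 + v(F(7), -27)) + 22557 = (-14747 - 27*(1 - 296/7)) + 22557 = (-14747 - 27*(-289/7)) + 22557 = (-14747 + 7803/7) + 22557 = -95426/7 + 22557 = 62473/7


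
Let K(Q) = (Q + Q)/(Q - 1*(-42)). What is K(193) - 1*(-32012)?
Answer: 7523206/235 ≈ 32014.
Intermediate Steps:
K(Q) = 2*Q/(42 + Q) (K(Q) = (2*Q)/(Q + 42) = (2*Q)/(42 + Q) = 2*Q/(42 + Q))
K(193) - 1*(-32012) = 2*193/(42 + 193) - 1*(-32012) = 2*193/235 + 32012 = 2*193*(1/235) + 32012 = 386/235 + 32012 = 7523206/235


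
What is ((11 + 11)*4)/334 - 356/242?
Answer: -24402/20207 ≈ -1.2076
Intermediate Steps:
((11 + 11)*4)/334 - 356/242 = (22*4)*(1/334) - 356*1/242 = 88*(1/334) - 178/121 = 44/167 - 178/121 = -24402/20207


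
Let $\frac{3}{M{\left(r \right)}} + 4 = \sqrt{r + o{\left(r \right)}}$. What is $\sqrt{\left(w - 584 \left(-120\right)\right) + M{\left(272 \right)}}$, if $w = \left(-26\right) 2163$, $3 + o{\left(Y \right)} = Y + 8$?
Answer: $\frac{\sqrt{-55365 + 41526 \sqrt{61}}}{\sqrt{-4 + 3 \sqrt{61}}} \approx 117.65$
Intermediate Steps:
$o{\left(Y \right)} = 5 + Y$ ($o{\left(Y \right)} = -3 + \left(Y + 8\right) = -3 + \left(8 + Y\right) = 5 + Y$)
$w = -56238$
$M{\left(r \right)} = \frac{3}{-4 + \sqrt{5 + 2 r}}$ ($M{\left(r \right)} = \frac{3}{-4 + \sqrt{r + \left(5 + r\right)}} = \frac{3}{-4 + \sqrt{5 + 2 r}}$)
$\sqrt{\left(w - 584 \left(-120\right)\right) + M{\left(272 \right)}} = \sqrt{\left(-56238 - 584 \left(-120\right)\right) + \frac{3}{-4 + \sqrt{5 + 2 \cdot 272}}} = \sqrt{\left(-56238 - -70080\right) + \frac{3}{-4 + \sqrt{5 + 544}}} = \sqrt{\left(-56238 + 70080\right) + \frac{3}{-4 + \sqrt{549}}} = \sqrt{13842 + \frac{3}{-4 + 3 \sqrt{61}}}$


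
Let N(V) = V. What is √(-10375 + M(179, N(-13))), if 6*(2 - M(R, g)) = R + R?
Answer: I*√93894/3 ≈ 102.14*I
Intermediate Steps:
M(R, g) = 2 - R/3 (M(R, g) = 2 - (R + R)/6 = 2 - R/3)
√(-10375 + M(179, N(-13))) = √(-10375 + (2 - ⅓*179)) = √(-10375 + (2 - 179/3)) = √(-10375 - 173/3) = √(-31298/3) = I*√93894/3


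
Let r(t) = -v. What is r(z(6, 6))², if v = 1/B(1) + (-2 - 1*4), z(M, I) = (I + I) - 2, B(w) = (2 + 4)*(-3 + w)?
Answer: 5329/144 ≈ 37.007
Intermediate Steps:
B(w) = -18 + 6*w (B(w) = 6*(-3 + w) = -18 + 6*w)
z(M, I) = -2 + 2*I (z(M, I) = 2*I - 2 = -2 + 2*I)
v = -73/12 (v = 1/(-18 + 6*1) + (-2 - 1*4) = 1/(-18 + 6) + (-2 - 4) = 1/(-12) - 6 = 1*(-1/12) - 6 = -1/12 - 6 = -73/12 ≈ -6.0833)
r(t) = 73/12 (r(t) = -1*(-73/12) = 73/12)
r(z(6, 6))² = (73/12)² = 5329/144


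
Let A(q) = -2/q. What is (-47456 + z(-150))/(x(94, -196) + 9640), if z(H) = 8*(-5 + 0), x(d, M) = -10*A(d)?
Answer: -372052/75515 ≈ -4.9269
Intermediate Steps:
x(d, M) = 20/d (x(d, M) = -(-20)/d = 20/d)
z(H) = -40 (z(H) = 8*(-5) = -40)
(-47456 + z(-150))/(x(94, -196) + 9640) = (-47456 - 40)/(20/94 + 9640) = -47496/(20*(1/94) + 9640) = -47496/(10/47 + 9640) = -47496/453090/47 = -47496*47/453090 = -372052/75515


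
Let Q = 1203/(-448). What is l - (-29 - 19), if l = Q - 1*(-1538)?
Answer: 709325/448 ≈ 1583.3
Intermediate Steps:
Q = -1203/448 (Q = 1203*(-1/448) = -1203/448 ≈ -2.6853)
l = 687821/448 (l = -1203/448 - 1*(-1538) = -1203/448 + 1538 = 687821/448 ≈ 1535.3)
l - (-29 - 19) = 687821/448 - (-29 - 19) = 687821/448 - (-48) = 687821/448 - 1*(-48) = 687821/448 + 48 = 709325/448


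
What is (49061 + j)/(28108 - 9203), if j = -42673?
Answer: 6388/18905 ≈ 0.33790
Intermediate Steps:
(49061 + j)/(28108 - 9203) = (49061 - 42673)/(28108 - 9203) = 6388/18905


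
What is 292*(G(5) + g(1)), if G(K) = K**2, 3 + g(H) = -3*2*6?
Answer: -4088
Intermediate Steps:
g(H) = -39 (g(H) = -3 - 3*2*6 = -3 - 6*6 = -3 - 36 = -39)
292*(G(5) + g(1)) = 292*(5**2 - 39) = 292*(25 - 39) = 292*(-14) = -4088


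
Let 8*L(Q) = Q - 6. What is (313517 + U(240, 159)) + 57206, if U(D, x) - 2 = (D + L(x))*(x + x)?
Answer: 1812507/4 ≈ 4.5313e+5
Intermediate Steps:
L(Q) = -¾ + Q/8 (L(Q) = (Q - 6)/8 = (-6 + Q)/8 = -¾ + Q/8)
U(D, x) = 2 + 2*x*(-¾ + D + x/8) (U(D, x) = 2 + (D + (-¾ + x/8))*(x + x) = 2 + (-¾ + D + x/8)*(2*x) = 2 + 2*x*(-¾ + D + x/8))
(313517 + U(240, 159)) + 57206 = (313517 + (2 + 2*240*159 + (¼)*159*(-6 + 159))) + 57206 = (313517 + (2 + 76320 + (¼)*159*153)) + 57206 = (313517 + (2 + 76320 + 24327/4)) + 57206 = (313517 + 329615/4) + 57206 = 1583683/4 + 57206 = 1812507/4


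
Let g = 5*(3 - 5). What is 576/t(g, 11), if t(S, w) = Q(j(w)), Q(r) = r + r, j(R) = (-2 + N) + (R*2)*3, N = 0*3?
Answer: 9/2 ≈ 4.5000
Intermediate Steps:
g = -10 (g = 5*(-2) = -10)
N = 0
j(R) = -2 + 6*R (j(R) = (-2 + 0) + (R*2)*3 = -2 + (2*R)*3 = -2 + 6*R)
Q(r) = 2*r
t(S, w) = -4 + 12*w (t(S, w) = 2*(-2 + 6*w) = -4 + 12*w)
576/t(g, 11) = 576/(-4 + 12*11) = 576/(-4 + 132) = 576/128 = 576*(1/128) = 9/2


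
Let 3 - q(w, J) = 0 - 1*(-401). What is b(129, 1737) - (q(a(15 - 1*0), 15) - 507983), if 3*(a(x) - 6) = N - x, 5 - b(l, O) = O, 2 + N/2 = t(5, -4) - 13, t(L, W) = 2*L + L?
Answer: 506649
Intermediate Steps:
t(L, W) = 3*L
N = 0 (N = -4 + 2*(3*5 - 13) = -4 + 2*(15 - 13) = -4 + 2*2 = -4 + 4 = 0)
b(l, O) = 5 - O
a(x) = 6 - x/3 (a(x) = 6 + (0 - x)/3 = 6 + (-x)/3 = 6 - x/3)
q(w, J) = -398 (q(w, J) = 3 - (0 - 1*(-401)) = 3 - (0 + 401) = 3 - 1*401 = 3 - 401 = -398)
b(129, 1737) - (q(a(15 - 1*0), 15) - 507983) = (5 - 1*1737) - (-398 - 507983) = (5 - 1737) - 1*(-508381) = -1732 + 508381 = 506649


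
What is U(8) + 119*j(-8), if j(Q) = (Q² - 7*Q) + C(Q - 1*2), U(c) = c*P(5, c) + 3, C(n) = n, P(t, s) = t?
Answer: 13133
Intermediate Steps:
U(c) = 3 + 5*c (U(c) = c*5 + 3 = 5*c + 3 = 3 + 5*c)
j(Q) = -2 + Q² - 6*Q (j(Q) = (Q² - 7*Q) + (Q - 1*2) = (Q² - 7*Q) + (Q - 2) = (Q² - 7*Q) + (-2 + Q) = -2 + Q² - 6*Q)
U(8) + 119*j(-8) = (3 + 5*8) + 119*(-2 + (-8)² - 6*(-8)) = (3 + 40) + 119*(-2 + 64 + 48) = 43 + 119*110 = 43 + 13090 = 13133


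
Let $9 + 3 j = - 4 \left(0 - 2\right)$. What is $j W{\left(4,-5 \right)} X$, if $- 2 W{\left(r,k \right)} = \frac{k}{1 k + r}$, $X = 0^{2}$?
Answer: $0$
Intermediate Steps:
$X = 0$
$W{\left(r,k \right)} = - \frac{k}{2 \left(k + r\right)}$ ($W{\left(r,k \right)} = - \frac{k \frac{1}{1 k + r}}{2} = - \frac{k \frac{1}{k + r}}{2} = - \frac{k}{2 \left(k + r\right)}$)
$j = - \frac{1}{3}$ ($j = -3 + \frac{\left(-4\right) \left(0 - 2\right)}{3} = -3 + \frac{\left(-4\right) \left(-2\right)}{3} = -3 + \frac{1}{3} \cdot 8 = -3 + \frac{8}{3} = - \frac{1}{3} \approx -0.33333$)
$j W{\left(4,-5 \right)} X = - \frac{\left(-1\right) \left(-5\right) \frac{1}{2 \left(-5\right) + 2 \cdot 4} \cdot 0}{3} = - \frac{\left(-1\right) \left(-5\right) \frac{1}{-10 + 8} \cdot 0}{3} = - \frac{\left(-1\right) \left(-5\right) \frac{1}{-2} \cdot 0}{3} = - \frac{\left(-1\right) \left(-5\right) \left(- \frac{1}{2}\right) 0}{3} = - \frac{\left(- \frac{5}{2}\right) 0}{3} = \left(- \frac{1}{3}\right) 0 = 0$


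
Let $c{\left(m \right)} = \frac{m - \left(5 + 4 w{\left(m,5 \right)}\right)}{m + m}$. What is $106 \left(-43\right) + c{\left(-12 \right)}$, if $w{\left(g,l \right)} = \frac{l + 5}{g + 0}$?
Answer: $- \frac{328135}{72} \approx -4557.4$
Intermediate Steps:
$w{\left(g,l \right)} = \frac{5 + l}{g}$
$c{\left(m \right)} = \frac{-5 + m - \frac{40}{m}}{2 m}$ ($c{\left(m \right)} = \frac{m - \left(5 + 4 \frac{5 + 5}{m}\right)}{m + m} = \frac{m - \left(5 + 4 \frac{1}{m} 10\right)}{2 m} = \left(m - \left(5 + 4 \frac{10}{m}\right)\right) \frac{1}{2 m} = \left(m - \left(5 + \frac{40}{m}\right)\right) \frac{1}{2 m} = \left(-5 + m - \frac{40}{m}\right) \frac{1}{2 m} = \frac{-5 + m - \frac{40}{m}}{2 m}$)
$106 \left(-43\right) + c{\left(-12 \right)} = 106 \left(-43\right) + \frac{-40 - - 12 \left(5 - -12\right)}{2 \cdot 144} = -4558 + \frac{1}{2} \cdot \frac{1}{144} \left(-40 - - 12 \left(5 + 12\right)\right) = -4558 + \frac{1}{2} \cdot \frac{1}{144} \left(-40 - \left(-12\right) 17\right) = -4558 + \frac{1}{2} \cdot \frac{1}{144} \left(-40 + 204\right) = -4558 + \frac{1}{2} \cdot \frac{1}{144} \cdot 164 = -4558 + \frac{41}{72} = - \frac{328135}{72}$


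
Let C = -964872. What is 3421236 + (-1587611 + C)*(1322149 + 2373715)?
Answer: -9433626609076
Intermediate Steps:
3421236 + (-1587611 + C)*(1322149 + 2373715) = 3421236 + (-1587611 - 964872)*(1322149 + 2373715) = 3421236 - 2552483*3695864 = 3421236 - 9433630030312 = -9433626609076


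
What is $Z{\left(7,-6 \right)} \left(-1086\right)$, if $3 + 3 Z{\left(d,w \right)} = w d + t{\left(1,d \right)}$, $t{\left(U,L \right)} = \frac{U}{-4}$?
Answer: $\frac{32761}{2} \approx 16381.0$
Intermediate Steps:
$t{\left(U,L \right)} = - \frac{U}{4}$ ($t{\left(U,L \right)} = U \left(- \frac{1}{4}\right) = - \frac{U}{4}$)
$Z{\left(d,w \right)} = - \frac{13}{12} + \frac{d w}{3}$ ($Z{\left(d,w \right)} = -1 + \frac{w d - \frac{1}{4}}{3} = -1 + \frac{d w - \frac{1}{4}}{3} = -1 + \frac{- \frac{1}{4} + d w}{3} = -1 + \left(- \frac{1}{12} + \frac{d w}{3}\right) = - \frac{13}{12} + \frac{d w}{3}$)
$Z{\left(7,-6 \right)} \left(-1086\right) = \left(- \frac{13}{12} + \frac{1}{3} \cdot 7 \left(-6\right)\right) \left(-1086\right) = \left(- \frac{13}{12} - 14\right) \left(-1086\right) = \left(- \frac{181}{12}\right) \left(-1086\right) = \frac{32761}{2}$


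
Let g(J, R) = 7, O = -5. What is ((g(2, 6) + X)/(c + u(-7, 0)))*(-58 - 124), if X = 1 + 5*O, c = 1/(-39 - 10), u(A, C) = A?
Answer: -75803/172 ≈ -440.71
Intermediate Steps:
c = -1/49 (c = 1/(-49) = -1/49 ≈ -0.020408)
X = -24 (X = 1 + 5*(-5) = 1 - 25 = -24)
((g(2, 6) + X)/(c + u(-7, 0)))*(-58 - 124) = ((7 - 24)/(-1/49 - 7))*(-58 - 124) = -17/(-344/49)*(-182) = -17*(-49/344)*(-182) = (833/344)*(-182) = -75803/172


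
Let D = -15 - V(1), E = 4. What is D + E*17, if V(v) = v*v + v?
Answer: 51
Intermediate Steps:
V(v) = v + v² (V(v) = v² + v = v + v²)
D = -17 (D = -15 - (1 + 1) = -15 - 2 = -17)
D + E*17 = -17 + 4*17 = -17 + 68 = 51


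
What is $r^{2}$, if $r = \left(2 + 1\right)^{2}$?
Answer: $81$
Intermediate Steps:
$r = 9$ ($r = 3^{2} = 9$)
$r^{2} = 9^{2} = 81$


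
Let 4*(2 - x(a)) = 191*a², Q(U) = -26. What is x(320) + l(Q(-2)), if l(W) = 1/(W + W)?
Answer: -254259097/52 ≈ -4.8896e+6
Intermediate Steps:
l(W) = 1/(2*W)
x(a) = 2 - 191*a²/4
x(320) + l(Q(-2)) = (2 - 191/4*320²) + (½)/(-26) = (2 - 191/4*102400) + (½)*(-1/26) = (2 - 4889600) - 1/52 = -4889598 - 1/52 = -254259097/52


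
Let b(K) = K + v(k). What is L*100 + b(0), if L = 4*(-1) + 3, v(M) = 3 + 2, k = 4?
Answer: -95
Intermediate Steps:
v(M) = 5
L = -1 (L = -4 + 3 = -1)
b(K) = 5 + K (b(K) = K + 5 = 5 + K)
L*100 + b(0) = -1*100 + (5 + 0) = -100 + 5 = -95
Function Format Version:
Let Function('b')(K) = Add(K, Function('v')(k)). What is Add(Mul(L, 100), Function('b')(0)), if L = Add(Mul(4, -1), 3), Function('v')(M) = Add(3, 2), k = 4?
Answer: -95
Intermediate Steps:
Function('v')(M) = 5
L = -1 (L = Add(-4, 3) = -1)
Function('b')(K) = Add(5, K) (Function('b')(K) = Add(K, 5) = Add(5, K))
Add(Mul(L, 100), Function('b')(0)) = Add(Mul(-1, 100), Add(5, 0)) = Add(-100, 5) = -95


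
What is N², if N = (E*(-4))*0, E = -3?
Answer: 0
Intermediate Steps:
N = 0 (N = -3*(-4)*0 = 12*0 = 0)
N² = 0² = 0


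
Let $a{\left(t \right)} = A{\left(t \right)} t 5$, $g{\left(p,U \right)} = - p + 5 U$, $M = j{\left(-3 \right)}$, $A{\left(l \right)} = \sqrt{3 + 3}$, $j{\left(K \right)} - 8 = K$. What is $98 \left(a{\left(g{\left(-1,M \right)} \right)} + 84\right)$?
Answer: $8232 + 12740 \sqrt{6} \approx 39439.0$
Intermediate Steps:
$j{\left(K \right)} = 8 + K$
$A{\left(l \right)} = \sqrt{6}$
$M = 5$ ($M = 8 - 3 = 5$)
$a{\left(t \right)} = 5 t \sqrt{6}$ ($a{\left(t \right)} = \sqrt{6} t 5 = t \sqrt{6} \cdot 5 = 5 t \sqrt{6}$)
$98 \left(a{\left(g{\left(-1,M \right)} \right)} + 84\right) = 98 \left(5 \left(\left(-1\right) \left(-1\right) + 5 \cdot 5\right) \sqrt{6} + 84\right) = 98 \left(5 \left(1 + 25\right) \sqrt{6} + 84\right) = 98 \left(5 \cdot 26 \sqrt{6} + 84\right) = 98 \left(130 \sqrt{6} + 84\right) = 98 \left(84 + 130 \sqrt{6}\right) = 8232 + 12740 \sqrt{6}$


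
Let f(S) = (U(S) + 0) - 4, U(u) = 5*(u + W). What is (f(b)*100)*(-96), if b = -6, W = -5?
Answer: 566400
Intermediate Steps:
U(u) = -25 + 5*u (U(u) = 5*(u - 5) = 5*(-5 + u) = -25 + 5*u)
f(S) = -29 + 5*S (f(S) = ((-25 + 5*S) + 0) - 4 = (-25 + 5*S) - 4 = -29 + 5*S)
(f(b)*100)*(-96) = ((-29 + 5*(-6))*100)*(-96) = ((-29 - 30)*100)*(-96) = -59*100*(-96) = -5900*(-96) = 566400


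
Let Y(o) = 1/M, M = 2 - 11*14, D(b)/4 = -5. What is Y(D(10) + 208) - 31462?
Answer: -4782225/152 ≈ -31462.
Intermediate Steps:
D(b) = -20 (D(b) = 4*(-5) = -20)
M = -152 (M = 2 - 154 = -152)
Y(o) = -1/152 (Y(o) = 1/(-152) = -1/152)
Y(D(10) + 208) - 31462 = -1/152 - 31462 = -4782225/152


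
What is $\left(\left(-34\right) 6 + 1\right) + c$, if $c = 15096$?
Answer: $14893$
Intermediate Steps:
$\left(\left(-34\right) 6 + 1\right) + c = \left(\left(-34\right) 6 + 1\right) + 15096 = \left(-204 + 1\right) + 15096 = -203 + 15096 = 14893$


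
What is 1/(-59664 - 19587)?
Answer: -1/79251 ≈ -1.2618e-5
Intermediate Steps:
1/(-59664 - 19587) = 1/(-79251) = -1/79251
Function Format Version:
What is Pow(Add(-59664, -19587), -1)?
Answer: Rational(-1, 79251) ≈ -1.2618e-5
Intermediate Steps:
Pow(Add(-59664, -19587), -1) = Pow(-79251, -1) = Rational(-1, 79251)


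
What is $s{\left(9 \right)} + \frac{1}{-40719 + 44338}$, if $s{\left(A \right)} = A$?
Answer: $\frac{32572}{3619} \approx 9.0003$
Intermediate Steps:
$s{\left(9 \right)} + \frac{1}{-40719 + 44338} = 9 + \frac{1}{-40719 + 44338} = 9 + \frac{1}{3619} = \frac{32572}{3619}$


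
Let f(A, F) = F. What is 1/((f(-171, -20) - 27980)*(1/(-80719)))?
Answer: 80719/28000 ≈ 2.8828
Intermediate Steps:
1/((f(-171, -20) - 27980)*(1/(-80719))) = 1/((-20 - 27980)*(1/(-80719))) = 1/((-28000)*(-1/80719)) = -1/28000*(-80719) = 80719/28000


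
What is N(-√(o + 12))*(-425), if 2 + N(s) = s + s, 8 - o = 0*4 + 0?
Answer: 850 + 1700*√5 ≈ 4651.3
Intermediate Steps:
o = 8 (o = 8 - (0*4 + 0) = 8 - (0 + 0) = 8 - 1*0 = 8 + 0 = 8)
N(s) = -2 + 2*s (N(s) = -2 + (s + s) = -2 + 2*s)
N(-√(o + 12))*(-425) = (-2 + 2*(-√(8 + 12)))*(-425) = (-2 + 2*(-√20))*(-425) = (-2 + 2*(-2*√5))*(-425) = (-2 - 4*√5)*(-425) = 850 + 1700*√5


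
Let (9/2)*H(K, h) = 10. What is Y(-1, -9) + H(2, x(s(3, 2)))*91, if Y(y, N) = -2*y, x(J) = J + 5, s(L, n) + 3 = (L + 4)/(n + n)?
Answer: 1838/9 ≈ 204.22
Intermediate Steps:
s(L, n) = -3 + (4 + L)/(2*n) (s(L, n) = -3 + (L + 4)/(n + n) = -3 + (4 + L)/((2*n)) = -3 + (4 + L)*(1/(2*n)) = -3 + (4 + L)/(2*n))
x(J) = 5 + J
H(K, h) = 20/9 (H(K, h) = (2/9)*10 = 20/9)
Y(-1, -9) + H(2, x(s(3, 2)))*91 = -2*(-1) + (20/9)*91 = 2 + 1820/9 = 1838/9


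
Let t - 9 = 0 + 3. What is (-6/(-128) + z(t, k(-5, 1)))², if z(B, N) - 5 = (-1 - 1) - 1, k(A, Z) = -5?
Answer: 17161/4096 ≈ 4.1897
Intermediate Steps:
t = 12 (t = 9 + (0 + 3) = 9 + 3 = 12)
z(B, N) = 2 (z(B, N) = 5 + ((-1 - 1) - 1) = 5 + (-2 - 1) = 5 - 3 = 2)
(-6/(-128) + z(t, k(-5, 1)))² = (-6/(-128) + 2)² = (-6*(-1/128) + 2)² = (3/64 + 2)² = (131/64)² = 17161/4096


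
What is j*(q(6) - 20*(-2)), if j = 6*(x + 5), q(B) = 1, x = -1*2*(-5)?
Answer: 3690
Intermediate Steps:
x = 10 (x = -2*(-5) = 10)
j = 90 (j = 6*(10 + 5) = 6*15 = 90)
j*(q(6) - 20*(-2)) = 90*(1 - 20*(-2)) = 90*(1 + 40) = 90*41 = 3690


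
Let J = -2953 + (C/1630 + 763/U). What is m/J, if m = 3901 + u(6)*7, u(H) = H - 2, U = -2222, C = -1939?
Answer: -3557571985/2675226182 ≈ -1.3298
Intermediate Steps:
u(H) = -2 + H
m = 3929 (m = 3901 + (-2 + 6)*7 = 3901 + 4*7 = 3901 + 28 = 3929)
J = -2675226182/905465 (J = -2953 + (-1939/1630 + 763/(-2222)) = -2953 + (-1939*1/1630 + 763*(-1/2222)) = -2953 + (-1939/1630 - 763/2222) = -2953 - 1388037/905465 = -2675226182/905465 ≈ -2954.5)
m/J = 3929/(-2675226182/905465) = 3929*(-905465/2675226182) = -3557571985/2675226182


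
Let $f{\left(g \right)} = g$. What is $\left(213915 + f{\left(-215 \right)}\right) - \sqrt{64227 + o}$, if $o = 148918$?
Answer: $213700 - \sqrt{213145} \approx 2.1324 \cdot 10^{5}$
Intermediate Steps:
$\left(213915 + f{\left(-215 \right)}\right) - \sqrt{64227 + o} = \left(213915 - 215\right) - \sqrt{64227 + 148918} = 213700 - \sqrt{213145}$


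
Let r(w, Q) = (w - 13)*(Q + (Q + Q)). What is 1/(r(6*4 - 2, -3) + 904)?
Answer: 1/823 ≈ 0.0012151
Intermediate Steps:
r(w, Q) = 3*Q*(-13 + w) (r(w, Q) = (-13 + w)*(Q + 2*Q) = (-13 + w)*(3*Q) = 3*Q*(-13 + w))
1/(r(6*4 - 2, -3) + 904) = 1/(3*(-3)*(-13 + (6*4 - 2)) + 904) = 1/(3*(-3)*(-13 + (24 - 2)) + 904) = 1/(3*(-3)*(-13 + 22) + 904) = 1/(3*(-3)*9 + 904) = 1/(-81 + 904) = 1/823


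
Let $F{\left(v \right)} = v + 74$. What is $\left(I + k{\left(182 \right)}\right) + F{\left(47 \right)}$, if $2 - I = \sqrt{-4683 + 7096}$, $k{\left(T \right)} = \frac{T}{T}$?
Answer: $124 - \sqrt{2413} \approx 74.878$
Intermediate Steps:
$k{\left(T \right)} = 1$
$I = 2 - \sqrt{2413}$ ($I = 2 - \sqrt{-4683 + 7096} = 2 - \sqrt{2413} \approx -47.122$)
$F{\left(v \right)} = 74 + v$
$\left(I + k{\left(182 \right)}\right) + F{\left(47 \right)} = \left(\left(2 - \sqrt{2413}\right) + 1\right) + \left(74 + 47\right) = \left(3 - \sqrt{2413}\right) + 121 = 124 - \sqrt{2413}$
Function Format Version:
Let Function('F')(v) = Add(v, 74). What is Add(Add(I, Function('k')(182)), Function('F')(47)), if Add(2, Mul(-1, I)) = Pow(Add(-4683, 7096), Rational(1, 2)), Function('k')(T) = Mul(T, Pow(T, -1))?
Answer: Add(124, Mul(-1, Pow(2413, Rational(1, 2)))) ≈ 74.878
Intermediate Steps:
Function('k')(T) = 1
I = Add(2, Mul(-1, Pow(2413, Rational(1, 2)))) (I = Add(2, Mul(-1, Pow(Add(-4683, 7096), Rational(1, 2)))) = Add(2, Mul(-1, Pow(2413, Rational(1, 2)))) ≈ -47.122)
Function('F')(v) = Add(74, v)
Add(Add(I, Function('k')(182)), Function('F')(47)) = Add(Add(Add(2, Mul(-1, Pow(2413, Rational(1, 2)))), 1), Add(74, 47)) = Add(Add(3, Mul(-1, Pow(2413, Rational(1, 2)))), 121) = Add(124, Mul(-1, Pow(2413, Rational(1, 2))))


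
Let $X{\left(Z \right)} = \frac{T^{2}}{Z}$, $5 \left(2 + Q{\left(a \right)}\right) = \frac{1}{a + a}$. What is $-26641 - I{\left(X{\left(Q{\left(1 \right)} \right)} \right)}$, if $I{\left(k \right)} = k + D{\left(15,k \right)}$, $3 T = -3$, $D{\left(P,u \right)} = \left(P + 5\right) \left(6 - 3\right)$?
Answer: $- \frac{507309}{19} \approx -26700.0$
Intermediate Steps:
$D{\left(P,u \right)} = 15 + 3 P$ ($D{\left(P,u \right)} = \left(5 + P\right) 3 = 15 + 3 P$)
$T = -1$ ($T = \frac{1}{3} \left(-3\right) = -1$)
$Q{\left(a \right)} = -2 + \frac{1}{10 a}$ ($Q{\left(a \right)} = -2 + \frac{1}{5 \left(a + a\right)} = -2 + \frac{1}{5 \cdot 2 a} = -2 + \frac{\frac{1}{2} \frac{1}{a}}{5} = -2 + \frac{1}{10 a}$)
$X{\left(Z \right)} = \frac{1}{Z}$ ($X{\left(Z \right)} = \frac{\left(-1\right)^{2}}{Z} = 1 \frac{1}{Z} = \frac{1}{Z}$)
$I{\left(k \right)} = 60 + k$ ($I{\left(k \right)} = k + \left(15 + 3 \cdot 15\right) = k + \left(15 + 45\right) = k + 60 = 60 + k$)
$-26641 - I{\left(X{\left(Q{\left(1 \right)} \right)} \right)} = -26641 - \left(60 + \frac{1}{-2 + \frac{1}{10 \cdot 1}}\right) = -26641 - \left(60 + \frac{1}{-2 + \frac{1}{10} \cdot 1}\right) = -26641 - \left(60 + \frac{1}{-2 + \frac{1}{10}}\right) = -26641 - \left(60 + \frac{1}{- \frac{19}{10}}\right) = -26641 - \left(60 - \frac{10}{19}\right) = -26641 - \frac{1130}{19} = - \frac{507309}{19}$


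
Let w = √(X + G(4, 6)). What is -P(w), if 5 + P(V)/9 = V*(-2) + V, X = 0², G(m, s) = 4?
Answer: 63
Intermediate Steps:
X = 0
w = 2 (w = √(0 + 4) = √4 = 2)
P(V) = -45 - 9*V (P(V) = -45 + 9*(V*(-2) + V) = -45 + 9*(-2*V + V) = -45 + 9*(-V) = -45 - 9*V)
-P(w) = -(-45 - 9*2) = -(-45 - 18) = -1*(-63) = 63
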